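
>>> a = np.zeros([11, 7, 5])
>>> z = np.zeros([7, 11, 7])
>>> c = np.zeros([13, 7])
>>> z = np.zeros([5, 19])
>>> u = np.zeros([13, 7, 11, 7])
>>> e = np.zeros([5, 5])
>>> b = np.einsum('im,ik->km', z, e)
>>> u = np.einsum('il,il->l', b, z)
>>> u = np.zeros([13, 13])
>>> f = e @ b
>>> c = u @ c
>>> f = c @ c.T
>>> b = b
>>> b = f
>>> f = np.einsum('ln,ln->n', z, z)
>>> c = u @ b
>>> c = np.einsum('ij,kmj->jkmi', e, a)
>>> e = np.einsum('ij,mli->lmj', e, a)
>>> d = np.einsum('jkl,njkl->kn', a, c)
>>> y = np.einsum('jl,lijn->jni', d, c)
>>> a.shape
(11, 7, 5)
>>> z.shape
(5, 19)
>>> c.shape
(5, 11, 7, 5)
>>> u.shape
(13, 13)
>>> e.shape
(7, 11, 5)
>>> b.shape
(13, 13)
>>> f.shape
(19,)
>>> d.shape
(7, 5)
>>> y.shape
(7, 5, 11)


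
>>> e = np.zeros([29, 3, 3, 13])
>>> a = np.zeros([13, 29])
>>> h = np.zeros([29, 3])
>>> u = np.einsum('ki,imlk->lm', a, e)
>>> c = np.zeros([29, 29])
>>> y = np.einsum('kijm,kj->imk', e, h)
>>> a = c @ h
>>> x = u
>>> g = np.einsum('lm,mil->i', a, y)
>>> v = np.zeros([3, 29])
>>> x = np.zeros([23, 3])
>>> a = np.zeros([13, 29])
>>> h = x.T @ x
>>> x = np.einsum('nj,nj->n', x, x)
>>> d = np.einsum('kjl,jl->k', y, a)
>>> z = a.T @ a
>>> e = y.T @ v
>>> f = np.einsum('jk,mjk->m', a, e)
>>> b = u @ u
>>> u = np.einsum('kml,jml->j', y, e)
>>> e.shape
(29, 13, 29)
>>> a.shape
(13, 29)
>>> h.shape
(3, 3)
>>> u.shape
(29,)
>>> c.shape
(29, 29)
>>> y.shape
(3, 13, 29)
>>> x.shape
(23,)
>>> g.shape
(13,)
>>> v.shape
(3, 29)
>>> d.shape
(3,)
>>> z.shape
(29, 29)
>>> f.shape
(29,)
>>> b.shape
(3, 3)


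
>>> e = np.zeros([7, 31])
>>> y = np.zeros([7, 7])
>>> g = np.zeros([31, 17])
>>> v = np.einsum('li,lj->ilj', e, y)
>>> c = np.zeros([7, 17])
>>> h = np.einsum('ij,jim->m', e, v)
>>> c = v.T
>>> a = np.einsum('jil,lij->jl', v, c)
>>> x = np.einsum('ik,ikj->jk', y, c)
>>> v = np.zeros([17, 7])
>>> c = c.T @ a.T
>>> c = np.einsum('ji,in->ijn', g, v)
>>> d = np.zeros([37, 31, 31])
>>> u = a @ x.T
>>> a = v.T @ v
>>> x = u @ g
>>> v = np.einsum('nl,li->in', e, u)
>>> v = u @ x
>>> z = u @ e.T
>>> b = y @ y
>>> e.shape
(7, 31)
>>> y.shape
(7, 7)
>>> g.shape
(31, 17)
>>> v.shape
(31, 17)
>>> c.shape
(17, 31, 7)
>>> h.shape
(7,)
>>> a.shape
(7, 7)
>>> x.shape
(31, 17)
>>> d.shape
(37, 31, 31)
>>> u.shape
(31, 31)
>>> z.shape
(31, 7)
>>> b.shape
(7, 7)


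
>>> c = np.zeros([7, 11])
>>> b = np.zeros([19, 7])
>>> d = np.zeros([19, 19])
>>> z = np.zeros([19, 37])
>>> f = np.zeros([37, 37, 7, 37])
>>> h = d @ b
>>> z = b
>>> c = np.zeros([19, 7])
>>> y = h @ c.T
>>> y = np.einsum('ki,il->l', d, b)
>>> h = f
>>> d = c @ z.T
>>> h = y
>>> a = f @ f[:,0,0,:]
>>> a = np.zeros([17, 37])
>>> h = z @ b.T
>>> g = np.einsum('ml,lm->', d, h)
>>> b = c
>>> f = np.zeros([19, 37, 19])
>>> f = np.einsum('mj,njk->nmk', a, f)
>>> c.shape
(19, 7)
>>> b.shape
(19, 7)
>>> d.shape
(19, 19)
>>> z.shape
(19, 7)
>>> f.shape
(19, 17, 19)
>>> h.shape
(19, 19)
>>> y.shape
(7,)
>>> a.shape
(17, 37)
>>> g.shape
()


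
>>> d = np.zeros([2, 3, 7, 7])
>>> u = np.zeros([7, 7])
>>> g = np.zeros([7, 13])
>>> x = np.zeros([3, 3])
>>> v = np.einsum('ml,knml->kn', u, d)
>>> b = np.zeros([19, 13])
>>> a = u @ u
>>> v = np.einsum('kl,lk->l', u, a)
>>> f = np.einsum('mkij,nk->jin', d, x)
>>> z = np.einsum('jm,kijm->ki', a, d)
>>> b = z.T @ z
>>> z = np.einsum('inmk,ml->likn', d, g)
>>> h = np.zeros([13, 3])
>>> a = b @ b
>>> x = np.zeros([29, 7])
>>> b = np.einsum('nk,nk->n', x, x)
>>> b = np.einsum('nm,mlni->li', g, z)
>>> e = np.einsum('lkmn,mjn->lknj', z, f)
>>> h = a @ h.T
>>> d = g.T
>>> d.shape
(13, 7)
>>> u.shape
(7, 7)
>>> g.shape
(7, 13)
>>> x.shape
(29, 7)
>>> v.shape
(7,)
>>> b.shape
(2, 3)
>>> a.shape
(3, 3)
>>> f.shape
(7, 7, 3)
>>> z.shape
(13, 2, 7, 3)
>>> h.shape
(3, 13)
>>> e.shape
(13, 2, 3, 7)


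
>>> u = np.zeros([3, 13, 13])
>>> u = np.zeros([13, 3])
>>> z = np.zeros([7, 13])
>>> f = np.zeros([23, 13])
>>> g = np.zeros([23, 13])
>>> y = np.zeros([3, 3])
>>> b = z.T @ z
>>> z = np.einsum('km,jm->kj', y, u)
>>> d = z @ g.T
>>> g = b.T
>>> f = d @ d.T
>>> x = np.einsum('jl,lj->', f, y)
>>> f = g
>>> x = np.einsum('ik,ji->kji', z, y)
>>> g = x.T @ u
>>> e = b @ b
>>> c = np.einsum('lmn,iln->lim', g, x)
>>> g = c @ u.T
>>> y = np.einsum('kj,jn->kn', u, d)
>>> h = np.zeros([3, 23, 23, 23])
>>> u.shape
(13, 3)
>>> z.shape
(3, 13)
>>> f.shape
(13, 13)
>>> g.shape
(3, 13, 13)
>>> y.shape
(13, 23)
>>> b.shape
(13, 13)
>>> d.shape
(3, 23)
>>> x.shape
(13, 3, 3)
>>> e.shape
(13, 13)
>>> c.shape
(3, 13, 3)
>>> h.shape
(3, 23, 23, 23)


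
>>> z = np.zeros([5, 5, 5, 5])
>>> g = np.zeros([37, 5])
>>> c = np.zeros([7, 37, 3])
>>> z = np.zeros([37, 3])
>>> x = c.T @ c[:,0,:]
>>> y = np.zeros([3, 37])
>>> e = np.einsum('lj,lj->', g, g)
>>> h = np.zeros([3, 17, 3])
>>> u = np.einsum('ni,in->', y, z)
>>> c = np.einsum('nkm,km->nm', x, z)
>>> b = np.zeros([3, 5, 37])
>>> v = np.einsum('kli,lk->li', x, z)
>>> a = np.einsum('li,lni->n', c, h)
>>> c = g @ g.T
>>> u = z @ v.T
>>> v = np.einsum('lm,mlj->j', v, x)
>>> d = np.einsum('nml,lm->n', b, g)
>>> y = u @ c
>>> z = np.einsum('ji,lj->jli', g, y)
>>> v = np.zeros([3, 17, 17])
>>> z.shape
(37, 37, 5)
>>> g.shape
(37, 5)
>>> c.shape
(37, 37)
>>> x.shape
(3, 37, 3)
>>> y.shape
(37, 37)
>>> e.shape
()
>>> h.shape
(3, 17, 3)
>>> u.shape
(37, 37)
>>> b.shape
(3, 5, 37)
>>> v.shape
(3, 17, 17)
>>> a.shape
(17,)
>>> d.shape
(3,)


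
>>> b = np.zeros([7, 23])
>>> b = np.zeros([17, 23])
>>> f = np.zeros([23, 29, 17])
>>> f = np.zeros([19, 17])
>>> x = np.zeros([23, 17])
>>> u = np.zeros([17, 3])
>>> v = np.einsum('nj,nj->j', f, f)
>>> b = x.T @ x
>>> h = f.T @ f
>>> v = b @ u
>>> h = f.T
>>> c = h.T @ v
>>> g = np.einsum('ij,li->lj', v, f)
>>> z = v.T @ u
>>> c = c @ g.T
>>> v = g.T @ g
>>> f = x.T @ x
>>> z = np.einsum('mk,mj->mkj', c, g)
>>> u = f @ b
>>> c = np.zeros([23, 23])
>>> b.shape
(17, 17)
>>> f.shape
(17, 17)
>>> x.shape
(23, 17)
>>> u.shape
(17, 17)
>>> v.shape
(3, 3)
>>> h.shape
(17, 19)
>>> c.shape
(23, 23)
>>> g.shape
(19, 3)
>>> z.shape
(19, 19, 3)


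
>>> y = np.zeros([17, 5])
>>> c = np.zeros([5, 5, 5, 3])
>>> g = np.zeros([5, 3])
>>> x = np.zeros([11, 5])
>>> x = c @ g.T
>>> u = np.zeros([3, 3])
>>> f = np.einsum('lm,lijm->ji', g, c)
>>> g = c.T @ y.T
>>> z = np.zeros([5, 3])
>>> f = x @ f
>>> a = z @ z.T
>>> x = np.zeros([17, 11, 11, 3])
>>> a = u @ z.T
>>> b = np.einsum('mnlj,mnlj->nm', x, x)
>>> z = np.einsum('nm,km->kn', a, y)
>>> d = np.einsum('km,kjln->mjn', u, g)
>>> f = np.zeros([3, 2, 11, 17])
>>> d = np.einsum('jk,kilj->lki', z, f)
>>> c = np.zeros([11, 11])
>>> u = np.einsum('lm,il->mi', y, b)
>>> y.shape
(17, 5)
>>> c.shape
(11, 11)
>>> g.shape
(3, 5, 5, 17)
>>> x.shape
(17, 11, 11, 3)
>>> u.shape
(5, 11)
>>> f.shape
(3, 2, 11, 17)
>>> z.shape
(17, 3)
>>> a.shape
(3, 5)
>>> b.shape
(11, 17)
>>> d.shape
(11, 3, 2)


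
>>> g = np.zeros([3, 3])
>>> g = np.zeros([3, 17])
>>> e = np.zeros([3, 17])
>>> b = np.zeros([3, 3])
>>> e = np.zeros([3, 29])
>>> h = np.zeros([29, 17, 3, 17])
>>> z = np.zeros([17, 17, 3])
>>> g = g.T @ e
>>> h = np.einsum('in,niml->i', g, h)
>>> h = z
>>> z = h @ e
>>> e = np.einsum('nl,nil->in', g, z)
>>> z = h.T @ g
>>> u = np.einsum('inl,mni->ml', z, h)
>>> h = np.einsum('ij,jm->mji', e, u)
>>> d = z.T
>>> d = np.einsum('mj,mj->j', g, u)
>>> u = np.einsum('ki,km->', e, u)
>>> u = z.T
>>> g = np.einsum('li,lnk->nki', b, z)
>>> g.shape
(17, 29, 3)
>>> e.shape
(17, 17)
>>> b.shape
(3, 3)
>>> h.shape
(29, 17, 17)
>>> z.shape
(3, 17, 29)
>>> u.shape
(29, 17, 3)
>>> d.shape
(29,)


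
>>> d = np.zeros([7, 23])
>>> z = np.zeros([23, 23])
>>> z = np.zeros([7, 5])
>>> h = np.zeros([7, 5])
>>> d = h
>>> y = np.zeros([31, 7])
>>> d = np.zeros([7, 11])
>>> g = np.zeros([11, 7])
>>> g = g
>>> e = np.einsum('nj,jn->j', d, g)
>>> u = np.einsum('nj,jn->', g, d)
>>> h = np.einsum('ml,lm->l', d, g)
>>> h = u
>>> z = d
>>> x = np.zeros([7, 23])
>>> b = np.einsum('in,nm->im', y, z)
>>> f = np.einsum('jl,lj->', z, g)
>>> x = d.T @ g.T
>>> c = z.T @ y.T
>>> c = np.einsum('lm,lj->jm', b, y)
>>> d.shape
(7, 11)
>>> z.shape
(7, 11)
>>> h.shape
()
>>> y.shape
(31, 7)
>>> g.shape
(11, 7)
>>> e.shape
(11,)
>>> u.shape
()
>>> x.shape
(11, 11)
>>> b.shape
(31, 11)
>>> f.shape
()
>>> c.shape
(7, 11)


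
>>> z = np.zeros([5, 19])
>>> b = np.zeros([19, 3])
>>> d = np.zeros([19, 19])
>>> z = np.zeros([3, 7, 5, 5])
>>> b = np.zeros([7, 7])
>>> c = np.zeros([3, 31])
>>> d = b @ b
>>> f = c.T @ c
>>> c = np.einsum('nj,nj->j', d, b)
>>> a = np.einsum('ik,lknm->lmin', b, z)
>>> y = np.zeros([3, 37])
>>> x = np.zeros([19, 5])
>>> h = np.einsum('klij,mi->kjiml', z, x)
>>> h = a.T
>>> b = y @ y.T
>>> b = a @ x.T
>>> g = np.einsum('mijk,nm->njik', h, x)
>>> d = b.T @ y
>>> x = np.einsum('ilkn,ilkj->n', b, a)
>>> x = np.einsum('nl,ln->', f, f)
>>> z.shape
(3, 7, 5, 5)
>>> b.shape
(3, 5, 7, 19)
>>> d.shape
(19, 7, 5, 37)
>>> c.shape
(7,)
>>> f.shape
(31, 31)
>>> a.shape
(3, 5, 7, 5)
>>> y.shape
(3, 37)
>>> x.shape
()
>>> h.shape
(5, 7, 5, 3)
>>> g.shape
(19, 5, 7, 3)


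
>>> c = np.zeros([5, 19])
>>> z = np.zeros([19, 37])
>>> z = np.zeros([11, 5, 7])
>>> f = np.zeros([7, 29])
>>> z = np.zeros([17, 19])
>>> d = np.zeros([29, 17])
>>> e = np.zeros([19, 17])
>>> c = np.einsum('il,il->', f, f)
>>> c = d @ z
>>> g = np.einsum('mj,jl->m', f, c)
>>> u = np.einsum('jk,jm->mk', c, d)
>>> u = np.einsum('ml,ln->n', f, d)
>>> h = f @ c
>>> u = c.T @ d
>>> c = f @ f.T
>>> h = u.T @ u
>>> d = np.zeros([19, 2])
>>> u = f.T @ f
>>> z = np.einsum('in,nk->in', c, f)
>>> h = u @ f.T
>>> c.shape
(7, 7)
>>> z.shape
(7, 7)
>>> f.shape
(7, 29)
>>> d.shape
(19, 2)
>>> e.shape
(19, 17)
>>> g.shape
(7,)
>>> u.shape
(29, 29)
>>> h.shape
(29, 7)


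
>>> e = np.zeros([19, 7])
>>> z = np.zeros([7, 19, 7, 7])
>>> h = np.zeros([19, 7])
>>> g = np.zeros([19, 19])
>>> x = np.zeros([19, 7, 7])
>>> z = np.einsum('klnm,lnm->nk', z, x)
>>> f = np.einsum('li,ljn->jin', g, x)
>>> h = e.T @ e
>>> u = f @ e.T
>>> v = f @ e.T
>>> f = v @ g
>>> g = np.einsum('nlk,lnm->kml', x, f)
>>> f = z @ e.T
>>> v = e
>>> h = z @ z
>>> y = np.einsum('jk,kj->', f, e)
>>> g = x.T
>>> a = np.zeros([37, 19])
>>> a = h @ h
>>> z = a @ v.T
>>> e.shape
(19, 7)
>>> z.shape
(7, 19)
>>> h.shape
(7, 7)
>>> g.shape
(7, 7, 19)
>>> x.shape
(19, 7, 7)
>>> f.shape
(7, 19)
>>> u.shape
(7, 19, 19)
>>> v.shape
(19, 7)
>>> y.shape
()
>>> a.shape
(7, 7)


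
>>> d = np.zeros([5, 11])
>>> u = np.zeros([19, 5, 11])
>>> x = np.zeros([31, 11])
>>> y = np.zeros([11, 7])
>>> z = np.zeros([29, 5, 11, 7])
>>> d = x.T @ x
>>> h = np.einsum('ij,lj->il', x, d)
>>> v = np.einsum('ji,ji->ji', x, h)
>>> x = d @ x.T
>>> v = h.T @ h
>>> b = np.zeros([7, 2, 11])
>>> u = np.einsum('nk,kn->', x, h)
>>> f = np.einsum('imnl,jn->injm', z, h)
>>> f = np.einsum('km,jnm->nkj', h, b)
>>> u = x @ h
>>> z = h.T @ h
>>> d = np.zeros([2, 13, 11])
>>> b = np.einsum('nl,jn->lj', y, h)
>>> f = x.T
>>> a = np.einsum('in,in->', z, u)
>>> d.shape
(2, 13, 11)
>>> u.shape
(11, 11)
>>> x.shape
(11, 31)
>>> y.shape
(11, 7)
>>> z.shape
(11, 11)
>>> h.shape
(31, 11)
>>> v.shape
(11, 11)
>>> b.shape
(7, 31)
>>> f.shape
(31, 11)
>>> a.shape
()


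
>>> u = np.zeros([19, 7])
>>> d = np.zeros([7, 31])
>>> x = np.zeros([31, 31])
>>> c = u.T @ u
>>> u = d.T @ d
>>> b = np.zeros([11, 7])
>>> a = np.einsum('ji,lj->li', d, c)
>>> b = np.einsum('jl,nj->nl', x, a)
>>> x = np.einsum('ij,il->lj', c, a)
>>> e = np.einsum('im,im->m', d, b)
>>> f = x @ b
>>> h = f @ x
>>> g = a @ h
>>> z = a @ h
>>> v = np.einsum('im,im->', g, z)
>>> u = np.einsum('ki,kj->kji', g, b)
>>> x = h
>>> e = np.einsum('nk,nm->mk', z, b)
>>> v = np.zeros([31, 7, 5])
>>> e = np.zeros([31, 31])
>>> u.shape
(7, 31, 7)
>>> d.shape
(7, 31)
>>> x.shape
(31, 7)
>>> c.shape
(7, 7)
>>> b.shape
(7, 31)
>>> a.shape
(7, 31)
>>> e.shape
(31, 31)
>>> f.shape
(31, 31)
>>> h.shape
(31, 7)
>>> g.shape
(7, 7)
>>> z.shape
(7, 7)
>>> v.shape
(31, 7, 5)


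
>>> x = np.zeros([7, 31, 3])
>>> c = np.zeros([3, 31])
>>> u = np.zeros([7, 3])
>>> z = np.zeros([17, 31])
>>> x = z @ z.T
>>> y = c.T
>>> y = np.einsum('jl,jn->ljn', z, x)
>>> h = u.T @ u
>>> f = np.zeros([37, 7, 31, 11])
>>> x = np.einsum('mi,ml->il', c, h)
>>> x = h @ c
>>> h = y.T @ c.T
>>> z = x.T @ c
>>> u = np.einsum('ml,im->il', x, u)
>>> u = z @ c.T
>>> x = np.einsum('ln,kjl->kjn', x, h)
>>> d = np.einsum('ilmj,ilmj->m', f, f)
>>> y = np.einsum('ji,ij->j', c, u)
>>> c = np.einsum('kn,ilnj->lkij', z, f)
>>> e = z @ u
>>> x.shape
(17, 17, 31)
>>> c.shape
(7, 31, 37, 11)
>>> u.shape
(31, 3)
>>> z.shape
(31, 31)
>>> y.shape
(3,)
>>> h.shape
(17, 17, 3)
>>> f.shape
(37, 7, 31, 11)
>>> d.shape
(31,)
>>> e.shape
(31, 3)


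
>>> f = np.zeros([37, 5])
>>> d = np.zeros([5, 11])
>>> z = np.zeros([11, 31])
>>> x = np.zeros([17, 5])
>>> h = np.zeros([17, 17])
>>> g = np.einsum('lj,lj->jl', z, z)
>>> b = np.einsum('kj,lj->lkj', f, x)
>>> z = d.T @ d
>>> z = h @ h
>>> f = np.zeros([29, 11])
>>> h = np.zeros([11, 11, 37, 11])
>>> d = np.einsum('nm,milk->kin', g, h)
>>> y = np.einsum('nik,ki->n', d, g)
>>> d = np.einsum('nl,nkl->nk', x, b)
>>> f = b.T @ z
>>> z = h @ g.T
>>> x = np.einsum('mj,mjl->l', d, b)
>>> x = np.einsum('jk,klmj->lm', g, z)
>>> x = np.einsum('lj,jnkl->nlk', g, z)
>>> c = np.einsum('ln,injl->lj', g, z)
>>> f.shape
(5, 37, 17)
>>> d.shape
(17, 37)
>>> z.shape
(11, 11, 37, 31)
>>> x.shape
(11, 31, 37)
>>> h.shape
(11, 11, 37, 11)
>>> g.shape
(31, 11)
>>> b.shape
(17, 37, 5)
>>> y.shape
(11,)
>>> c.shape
(31, 37)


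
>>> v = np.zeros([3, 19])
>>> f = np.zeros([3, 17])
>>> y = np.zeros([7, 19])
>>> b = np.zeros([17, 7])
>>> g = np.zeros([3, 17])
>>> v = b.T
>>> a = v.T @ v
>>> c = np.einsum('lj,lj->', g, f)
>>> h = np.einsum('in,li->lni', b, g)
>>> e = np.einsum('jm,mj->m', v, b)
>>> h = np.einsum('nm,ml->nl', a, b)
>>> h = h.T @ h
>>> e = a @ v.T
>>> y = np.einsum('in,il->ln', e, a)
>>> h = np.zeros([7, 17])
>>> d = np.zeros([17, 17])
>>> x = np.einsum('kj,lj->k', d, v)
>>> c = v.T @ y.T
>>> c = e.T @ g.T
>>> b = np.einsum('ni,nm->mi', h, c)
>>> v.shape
(7, 17)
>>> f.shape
(3, 17)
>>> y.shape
(17, 7)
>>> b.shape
(3, 17)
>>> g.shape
(3, 17)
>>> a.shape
(17, 17)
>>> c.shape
(7, 3)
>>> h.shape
(7, 17)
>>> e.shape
(17, 7)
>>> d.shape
(17, 17)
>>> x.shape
(17,)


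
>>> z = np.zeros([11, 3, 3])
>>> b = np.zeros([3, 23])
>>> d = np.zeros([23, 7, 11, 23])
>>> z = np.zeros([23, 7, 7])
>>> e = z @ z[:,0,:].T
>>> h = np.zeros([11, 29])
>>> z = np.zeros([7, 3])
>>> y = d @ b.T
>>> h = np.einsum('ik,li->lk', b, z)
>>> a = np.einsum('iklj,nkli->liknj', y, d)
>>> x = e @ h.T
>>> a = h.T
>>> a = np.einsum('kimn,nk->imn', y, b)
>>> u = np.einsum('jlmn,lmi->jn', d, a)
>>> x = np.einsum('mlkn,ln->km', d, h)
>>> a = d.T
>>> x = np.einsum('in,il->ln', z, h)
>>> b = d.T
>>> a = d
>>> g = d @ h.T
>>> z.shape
(7, 3)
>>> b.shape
(23, 11, 7, 23)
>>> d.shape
(23, 7, 11, 23)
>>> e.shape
(23, 7, 23)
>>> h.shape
(7, 23)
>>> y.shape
(23, 7, 11, 3)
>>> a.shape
(23, 7, 11, 23)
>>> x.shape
(23, 3)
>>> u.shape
(23, 23)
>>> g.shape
(23, 7, 11, 7)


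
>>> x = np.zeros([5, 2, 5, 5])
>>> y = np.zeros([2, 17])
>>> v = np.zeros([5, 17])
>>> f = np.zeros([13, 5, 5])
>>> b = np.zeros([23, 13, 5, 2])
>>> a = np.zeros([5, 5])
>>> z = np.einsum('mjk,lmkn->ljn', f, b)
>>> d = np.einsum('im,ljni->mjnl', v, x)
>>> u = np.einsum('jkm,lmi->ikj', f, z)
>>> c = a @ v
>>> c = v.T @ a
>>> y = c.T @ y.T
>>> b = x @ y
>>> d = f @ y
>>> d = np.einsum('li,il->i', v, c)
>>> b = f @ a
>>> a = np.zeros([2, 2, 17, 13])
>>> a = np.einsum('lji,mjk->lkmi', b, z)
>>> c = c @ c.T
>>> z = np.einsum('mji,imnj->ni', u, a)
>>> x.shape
(5, 2, 5, 5)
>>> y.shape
(5, 2)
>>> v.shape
(5, 17)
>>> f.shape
(13, 5, 5)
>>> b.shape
(13, 5, 5)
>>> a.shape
(13, 2, 23, 5)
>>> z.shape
(23, 13)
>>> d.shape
(17,)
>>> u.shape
(2, 5, 13)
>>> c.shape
(17, 17)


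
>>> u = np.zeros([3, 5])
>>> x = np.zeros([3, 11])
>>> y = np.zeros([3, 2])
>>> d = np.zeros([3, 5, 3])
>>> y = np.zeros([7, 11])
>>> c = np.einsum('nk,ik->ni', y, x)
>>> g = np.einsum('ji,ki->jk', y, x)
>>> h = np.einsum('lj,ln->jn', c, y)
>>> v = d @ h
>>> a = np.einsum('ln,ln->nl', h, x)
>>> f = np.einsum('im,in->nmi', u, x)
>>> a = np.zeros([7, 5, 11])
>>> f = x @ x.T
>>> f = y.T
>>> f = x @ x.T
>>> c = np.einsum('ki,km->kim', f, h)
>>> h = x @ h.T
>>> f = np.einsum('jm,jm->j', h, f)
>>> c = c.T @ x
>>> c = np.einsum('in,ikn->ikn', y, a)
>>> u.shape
(3, 5)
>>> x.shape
(3, 11)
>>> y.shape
(7, 11)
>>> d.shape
(3, 5, 3)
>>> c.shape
(7, 5, 11)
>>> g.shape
(7, 3)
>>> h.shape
(3, 3)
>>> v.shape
(3, 5, 11)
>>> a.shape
(7, 5, 11)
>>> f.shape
(3,)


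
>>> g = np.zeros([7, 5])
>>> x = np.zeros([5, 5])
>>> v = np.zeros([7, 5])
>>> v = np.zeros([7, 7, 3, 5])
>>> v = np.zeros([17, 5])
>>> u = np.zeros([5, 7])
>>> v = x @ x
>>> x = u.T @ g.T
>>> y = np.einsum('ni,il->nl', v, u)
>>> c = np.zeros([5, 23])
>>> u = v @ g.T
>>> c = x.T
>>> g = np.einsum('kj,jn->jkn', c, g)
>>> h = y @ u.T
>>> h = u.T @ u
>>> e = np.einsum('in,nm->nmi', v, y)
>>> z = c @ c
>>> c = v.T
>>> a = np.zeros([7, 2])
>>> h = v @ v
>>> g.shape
(7, 7, 5)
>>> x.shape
(7, 7)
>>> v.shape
(5, 5)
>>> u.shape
(5, 7)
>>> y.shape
(5, 7)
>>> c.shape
(5, 5)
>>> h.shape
(5, 5)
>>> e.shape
(5, 7, 5)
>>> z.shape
(7, 7)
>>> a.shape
(7, 2)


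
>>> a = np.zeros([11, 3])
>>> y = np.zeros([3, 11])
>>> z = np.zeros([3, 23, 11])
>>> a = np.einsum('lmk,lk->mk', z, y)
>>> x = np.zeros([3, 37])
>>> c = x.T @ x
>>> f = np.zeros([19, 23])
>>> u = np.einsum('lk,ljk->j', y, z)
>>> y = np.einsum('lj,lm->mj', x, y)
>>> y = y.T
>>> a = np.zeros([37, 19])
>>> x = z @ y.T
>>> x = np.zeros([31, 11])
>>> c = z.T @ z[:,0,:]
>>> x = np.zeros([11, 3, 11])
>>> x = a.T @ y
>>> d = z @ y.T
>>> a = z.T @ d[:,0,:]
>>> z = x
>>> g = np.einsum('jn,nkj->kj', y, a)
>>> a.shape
(11, 23, 37)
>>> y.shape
(37, 11)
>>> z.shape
(19, 11)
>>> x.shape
(19, 11)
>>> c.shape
(11, 23, 11)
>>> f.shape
(19, 23)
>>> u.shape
(23,)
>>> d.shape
(3, 23, 37)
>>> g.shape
(23, 37)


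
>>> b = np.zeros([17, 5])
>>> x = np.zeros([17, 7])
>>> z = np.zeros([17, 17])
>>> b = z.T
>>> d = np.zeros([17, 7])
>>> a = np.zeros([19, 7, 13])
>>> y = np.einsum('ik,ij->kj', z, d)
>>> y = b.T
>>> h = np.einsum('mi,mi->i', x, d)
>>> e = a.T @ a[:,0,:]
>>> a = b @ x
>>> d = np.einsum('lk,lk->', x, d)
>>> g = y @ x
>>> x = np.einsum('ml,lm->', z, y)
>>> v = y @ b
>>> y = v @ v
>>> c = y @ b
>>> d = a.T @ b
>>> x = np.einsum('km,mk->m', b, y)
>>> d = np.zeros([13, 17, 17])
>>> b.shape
(17, 17)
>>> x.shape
(17,)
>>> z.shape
(17, 17)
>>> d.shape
(13, 17, 17)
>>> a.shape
(17, 7)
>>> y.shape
(17, 17)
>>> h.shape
(7,)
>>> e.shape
(13, 7, 13)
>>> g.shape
(17, 7)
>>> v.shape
(17, 17)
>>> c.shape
(17, 17)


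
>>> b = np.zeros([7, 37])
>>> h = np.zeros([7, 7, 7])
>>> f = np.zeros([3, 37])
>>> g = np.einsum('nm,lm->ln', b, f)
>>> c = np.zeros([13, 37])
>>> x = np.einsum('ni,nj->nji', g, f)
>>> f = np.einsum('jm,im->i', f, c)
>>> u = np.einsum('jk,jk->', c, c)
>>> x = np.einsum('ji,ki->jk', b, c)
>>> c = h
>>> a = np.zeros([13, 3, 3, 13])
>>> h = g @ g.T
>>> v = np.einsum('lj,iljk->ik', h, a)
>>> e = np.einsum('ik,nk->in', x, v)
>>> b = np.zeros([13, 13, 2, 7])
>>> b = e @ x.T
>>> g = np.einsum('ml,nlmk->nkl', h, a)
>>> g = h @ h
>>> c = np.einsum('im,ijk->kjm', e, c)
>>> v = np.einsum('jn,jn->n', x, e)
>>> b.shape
(7, 7)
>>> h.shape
(3, 3)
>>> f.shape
(13,)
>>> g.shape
(3, 3)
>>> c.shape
(7, 7, 13)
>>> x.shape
(7, 13)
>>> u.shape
()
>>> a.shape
(13, 3, 3, 13)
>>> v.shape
(13,)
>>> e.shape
(7, 13)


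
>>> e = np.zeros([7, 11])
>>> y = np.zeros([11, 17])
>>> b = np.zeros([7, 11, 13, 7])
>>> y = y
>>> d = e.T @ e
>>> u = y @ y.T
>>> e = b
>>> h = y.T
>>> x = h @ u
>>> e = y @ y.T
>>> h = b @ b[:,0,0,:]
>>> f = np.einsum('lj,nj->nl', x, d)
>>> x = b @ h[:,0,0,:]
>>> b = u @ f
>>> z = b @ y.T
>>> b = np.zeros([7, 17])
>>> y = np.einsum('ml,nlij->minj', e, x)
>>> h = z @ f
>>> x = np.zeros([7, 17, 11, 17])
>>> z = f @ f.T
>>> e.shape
(11, 11)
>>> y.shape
(11, 13, 7, 7)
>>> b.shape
(7, 17)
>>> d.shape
(11, 11)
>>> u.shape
(11, 11)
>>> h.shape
(11, 17)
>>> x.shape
(7, 17, 11, 17)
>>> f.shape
(11, 17)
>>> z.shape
(11, 11)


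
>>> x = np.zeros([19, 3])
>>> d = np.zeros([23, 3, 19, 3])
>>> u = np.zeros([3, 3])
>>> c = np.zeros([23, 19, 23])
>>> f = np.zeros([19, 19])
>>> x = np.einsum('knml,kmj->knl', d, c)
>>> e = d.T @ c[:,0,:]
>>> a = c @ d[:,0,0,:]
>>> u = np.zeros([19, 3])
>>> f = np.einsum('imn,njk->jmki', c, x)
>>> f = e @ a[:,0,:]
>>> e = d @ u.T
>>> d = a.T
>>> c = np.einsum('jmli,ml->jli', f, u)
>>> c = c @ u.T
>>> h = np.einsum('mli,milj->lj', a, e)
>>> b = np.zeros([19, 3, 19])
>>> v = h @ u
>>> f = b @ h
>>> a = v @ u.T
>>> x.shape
(23, 3, 3)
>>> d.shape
(3, 19, 23)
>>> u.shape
(19, 3)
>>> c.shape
(3, 3, 19)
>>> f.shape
(19, 3, 19)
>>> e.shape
(23, 3, 19, 19)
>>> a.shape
(19, 19)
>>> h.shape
(19, 19)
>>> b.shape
(19, 3, 19)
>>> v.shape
(19, 3)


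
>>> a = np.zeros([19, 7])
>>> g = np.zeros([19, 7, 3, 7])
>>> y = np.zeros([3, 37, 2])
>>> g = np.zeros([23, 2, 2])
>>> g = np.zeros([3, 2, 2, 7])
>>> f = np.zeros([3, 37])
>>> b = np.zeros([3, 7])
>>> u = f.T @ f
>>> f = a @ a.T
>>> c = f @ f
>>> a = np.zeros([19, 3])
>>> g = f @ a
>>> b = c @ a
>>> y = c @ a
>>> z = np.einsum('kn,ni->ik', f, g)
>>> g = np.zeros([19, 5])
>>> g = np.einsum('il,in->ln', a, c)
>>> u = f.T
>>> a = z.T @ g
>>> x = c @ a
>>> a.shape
(19, 19)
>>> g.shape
(3, 19)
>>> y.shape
(19, 3)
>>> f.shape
(19, 19)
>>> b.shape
(19, 3)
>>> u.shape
(19, 19)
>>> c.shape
(19, 19)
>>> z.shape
(3, 19)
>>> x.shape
(19, 19)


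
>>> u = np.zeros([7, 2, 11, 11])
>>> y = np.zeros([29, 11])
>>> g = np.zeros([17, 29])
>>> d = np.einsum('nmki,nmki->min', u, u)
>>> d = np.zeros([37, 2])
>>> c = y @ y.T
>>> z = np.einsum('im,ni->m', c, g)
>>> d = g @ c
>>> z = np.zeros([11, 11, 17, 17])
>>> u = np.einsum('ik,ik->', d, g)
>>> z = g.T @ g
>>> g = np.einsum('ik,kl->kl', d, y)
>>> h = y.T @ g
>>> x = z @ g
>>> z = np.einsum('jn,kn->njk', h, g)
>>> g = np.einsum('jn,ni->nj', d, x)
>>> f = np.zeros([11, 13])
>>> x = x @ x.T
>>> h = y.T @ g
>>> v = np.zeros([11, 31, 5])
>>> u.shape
()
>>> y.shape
(29, 11)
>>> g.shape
(29, 17)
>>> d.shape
(17, 29)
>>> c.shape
(29, 29)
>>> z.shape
(11, 11, 29)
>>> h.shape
(11, 17)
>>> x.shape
(29, 29)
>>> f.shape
(11, 13)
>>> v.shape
(11, 31, 5)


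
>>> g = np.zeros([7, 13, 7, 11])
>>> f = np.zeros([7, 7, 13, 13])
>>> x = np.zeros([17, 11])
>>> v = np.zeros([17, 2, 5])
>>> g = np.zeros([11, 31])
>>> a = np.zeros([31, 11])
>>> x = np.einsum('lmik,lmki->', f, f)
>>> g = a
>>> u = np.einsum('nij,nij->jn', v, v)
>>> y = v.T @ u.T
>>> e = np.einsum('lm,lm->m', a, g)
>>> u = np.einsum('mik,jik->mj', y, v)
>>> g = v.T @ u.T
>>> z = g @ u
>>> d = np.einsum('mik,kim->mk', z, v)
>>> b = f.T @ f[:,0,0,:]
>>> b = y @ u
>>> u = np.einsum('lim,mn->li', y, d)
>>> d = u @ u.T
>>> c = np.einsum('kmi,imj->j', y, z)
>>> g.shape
(5, 2, 5)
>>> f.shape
(7, 7, 13, 13)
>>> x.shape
()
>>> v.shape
(17, 2, 5)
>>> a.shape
(31, 11)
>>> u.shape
(5, 2)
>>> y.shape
(5, 2, 5)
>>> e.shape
(11,)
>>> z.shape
(5, 2, 17)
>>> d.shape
(5, 5)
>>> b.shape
(5, 2, 17)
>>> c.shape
(17,)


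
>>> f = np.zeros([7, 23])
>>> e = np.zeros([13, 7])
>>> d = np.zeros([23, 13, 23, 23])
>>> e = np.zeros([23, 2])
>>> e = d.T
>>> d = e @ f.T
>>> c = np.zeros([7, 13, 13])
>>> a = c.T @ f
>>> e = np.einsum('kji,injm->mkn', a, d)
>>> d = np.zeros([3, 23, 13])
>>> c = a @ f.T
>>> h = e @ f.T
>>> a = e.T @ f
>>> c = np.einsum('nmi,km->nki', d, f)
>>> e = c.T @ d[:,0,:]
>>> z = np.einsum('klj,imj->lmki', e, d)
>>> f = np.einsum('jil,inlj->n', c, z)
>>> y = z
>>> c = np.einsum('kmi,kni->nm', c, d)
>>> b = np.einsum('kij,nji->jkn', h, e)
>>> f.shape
(23,)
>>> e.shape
(13, 7, 13)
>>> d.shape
(3, 23, 13)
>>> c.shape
(23, 7)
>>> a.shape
(23, 13, 23)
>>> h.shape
(7, 13, 7)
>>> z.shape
(7, 23, 13, 3)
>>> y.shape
(7, 23, 13, 3)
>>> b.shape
(7, 7, 13)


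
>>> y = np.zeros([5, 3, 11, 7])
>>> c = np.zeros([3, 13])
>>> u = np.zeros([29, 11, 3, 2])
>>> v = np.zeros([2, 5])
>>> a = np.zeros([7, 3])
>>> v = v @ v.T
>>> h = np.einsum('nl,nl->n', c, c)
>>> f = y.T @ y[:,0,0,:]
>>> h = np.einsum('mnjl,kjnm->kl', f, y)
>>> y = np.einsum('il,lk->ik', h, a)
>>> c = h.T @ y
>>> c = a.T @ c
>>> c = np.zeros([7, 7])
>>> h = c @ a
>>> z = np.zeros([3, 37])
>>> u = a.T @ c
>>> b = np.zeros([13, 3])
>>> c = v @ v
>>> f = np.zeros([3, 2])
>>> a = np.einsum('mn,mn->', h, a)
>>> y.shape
(5, 3)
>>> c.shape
(2, 2)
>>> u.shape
(3, 7)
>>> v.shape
(2, 2)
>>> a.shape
()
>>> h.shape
(7, 3)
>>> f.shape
(3, 2)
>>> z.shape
(3, 37)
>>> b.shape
(13, 3)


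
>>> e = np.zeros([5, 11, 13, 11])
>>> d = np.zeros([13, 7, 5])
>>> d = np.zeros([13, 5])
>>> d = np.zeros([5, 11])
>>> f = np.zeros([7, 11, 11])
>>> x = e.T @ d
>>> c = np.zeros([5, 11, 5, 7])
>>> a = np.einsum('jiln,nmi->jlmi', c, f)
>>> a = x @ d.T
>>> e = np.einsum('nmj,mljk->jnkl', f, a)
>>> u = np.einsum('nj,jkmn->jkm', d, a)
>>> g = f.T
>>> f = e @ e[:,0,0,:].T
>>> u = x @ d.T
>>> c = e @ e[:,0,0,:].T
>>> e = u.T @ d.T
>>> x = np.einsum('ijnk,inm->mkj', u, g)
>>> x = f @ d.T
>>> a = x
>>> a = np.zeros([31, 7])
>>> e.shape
(5, 11, 13, 5)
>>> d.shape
(5, 11)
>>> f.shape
(11, 7, 5, 11)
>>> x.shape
(11, 7, 5, 5)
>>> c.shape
(11, 7, 5, 11)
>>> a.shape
(31, 7)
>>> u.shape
(11, 13, 11, 5)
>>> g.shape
(11, 11, 7)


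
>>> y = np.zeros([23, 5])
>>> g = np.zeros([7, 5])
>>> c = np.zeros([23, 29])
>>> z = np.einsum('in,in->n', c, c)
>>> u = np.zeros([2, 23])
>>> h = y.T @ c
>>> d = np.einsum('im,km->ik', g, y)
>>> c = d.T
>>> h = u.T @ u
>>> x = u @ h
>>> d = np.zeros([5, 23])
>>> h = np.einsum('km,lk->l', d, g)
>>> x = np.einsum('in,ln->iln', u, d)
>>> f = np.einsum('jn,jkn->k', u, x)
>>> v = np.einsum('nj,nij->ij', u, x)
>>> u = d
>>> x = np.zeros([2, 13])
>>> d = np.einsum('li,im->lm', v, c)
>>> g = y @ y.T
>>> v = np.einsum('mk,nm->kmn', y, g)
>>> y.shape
(23, 5)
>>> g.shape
(23, 23)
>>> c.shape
(23, 7)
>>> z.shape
(29,)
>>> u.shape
(5, 23)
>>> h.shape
(7,)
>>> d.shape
(5, 7)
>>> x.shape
(2, 13)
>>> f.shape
(5,)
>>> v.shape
(5, 23, 23)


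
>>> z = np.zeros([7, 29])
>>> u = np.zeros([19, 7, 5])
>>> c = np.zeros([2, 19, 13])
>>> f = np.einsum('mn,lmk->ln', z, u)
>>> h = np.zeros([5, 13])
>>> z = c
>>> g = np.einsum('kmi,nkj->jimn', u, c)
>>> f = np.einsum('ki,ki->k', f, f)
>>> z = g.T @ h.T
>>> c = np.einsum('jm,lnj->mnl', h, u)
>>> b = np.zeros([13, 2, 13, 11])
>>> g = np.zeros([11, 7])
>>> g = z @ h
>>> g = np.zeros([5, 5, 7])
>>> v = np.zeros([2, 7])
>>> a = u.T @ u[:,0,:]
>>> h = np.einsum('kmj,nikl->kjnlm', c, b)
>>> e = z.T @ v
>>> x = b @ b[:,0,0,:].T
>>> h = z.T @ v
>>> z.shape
(2, 7, 5, 5)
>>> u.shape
(19, 7, 5)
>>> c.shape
(13, 7, 19)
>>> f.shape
(19,)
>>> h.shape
(5, 5, 7, 7)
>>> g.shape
(5, 5, 7)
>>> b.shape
(13, 2, 13, 11)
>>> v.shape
(2, 7)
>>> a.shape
(5, 7, 5)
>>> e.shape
(5, 5, 7, 7)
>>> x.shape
(13, 2, 13, 13)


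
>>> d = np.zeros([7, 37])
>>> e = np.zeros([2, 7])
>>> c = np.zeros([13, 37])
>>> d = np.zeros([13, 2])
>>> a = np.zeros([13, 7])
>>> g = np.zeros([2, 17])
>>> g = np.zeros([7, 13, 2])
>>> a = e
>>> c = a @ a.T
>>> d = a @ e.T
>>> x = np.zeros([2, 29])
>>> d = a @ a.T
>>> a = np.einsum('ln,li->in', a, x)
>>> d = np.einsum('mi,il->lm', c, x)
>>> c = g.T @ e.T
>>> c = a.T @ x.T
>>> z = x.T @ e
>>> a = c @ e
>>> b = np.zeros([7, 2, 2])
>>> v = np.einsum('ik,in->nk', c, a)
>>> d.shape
(29, 2)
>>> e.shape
(2, 7)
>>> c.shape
(7, 2)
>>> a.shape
(7, 7)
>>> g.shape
(7, 13, 2)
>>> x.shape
(2, 29)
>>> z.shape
(29, 7)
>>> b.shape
(7, 2, 2)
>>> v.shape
(7, 2)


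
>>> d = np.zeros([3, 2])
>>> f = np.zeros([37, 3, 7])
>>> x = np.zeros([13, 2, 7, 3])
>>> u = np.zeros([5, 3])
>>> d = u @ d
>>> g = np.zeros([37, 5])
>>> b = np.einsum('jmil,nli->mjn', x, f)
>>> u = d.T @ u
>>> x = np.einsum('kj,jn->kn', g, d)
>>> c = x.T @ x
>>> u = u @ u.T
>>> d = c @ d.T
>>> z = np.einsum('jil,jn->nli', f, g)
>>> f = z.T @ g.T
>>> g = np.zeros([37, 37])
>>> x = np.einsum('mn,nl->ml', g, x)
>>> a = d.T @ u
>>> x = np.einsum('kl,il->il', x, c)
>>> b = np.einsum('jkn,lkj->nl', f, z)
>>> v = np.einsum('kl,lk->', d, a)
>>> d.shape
(2, 5)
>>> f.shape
(3, 7, 37)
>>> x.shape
(2, 2)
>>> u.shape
(2, 2)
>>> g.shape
(37, 37)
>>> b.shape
(37, 5)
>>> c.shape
(2, 2)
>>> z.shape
(5, 7, 3)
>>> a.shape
(5, 2)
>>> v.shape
()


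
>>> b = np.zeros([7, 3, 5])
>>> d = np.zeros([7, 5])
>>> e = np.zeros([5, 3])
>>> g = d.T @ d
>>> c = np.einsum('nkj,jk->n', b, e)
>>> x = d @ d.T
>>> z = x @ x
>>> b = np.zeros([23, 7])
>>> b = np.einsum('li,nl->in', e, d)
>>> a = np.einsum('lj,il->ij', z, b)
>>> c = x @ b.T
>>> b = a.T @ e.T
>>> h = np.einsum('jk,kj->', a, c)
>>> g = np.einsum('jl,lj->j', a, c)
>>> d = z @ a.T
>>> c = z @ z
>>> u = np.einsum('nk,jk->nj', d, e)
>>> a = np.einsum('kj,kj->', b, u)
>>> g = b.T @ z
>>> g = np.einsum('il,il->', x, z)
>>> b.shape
(7, 5)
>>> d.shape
(7, 3)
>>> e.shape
(5, 3)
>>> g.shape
()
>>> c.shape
(7, 7)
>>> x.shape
(7, 7)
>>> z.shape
(7, 7)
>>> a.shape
()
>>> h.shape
()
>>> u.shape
(7, 5)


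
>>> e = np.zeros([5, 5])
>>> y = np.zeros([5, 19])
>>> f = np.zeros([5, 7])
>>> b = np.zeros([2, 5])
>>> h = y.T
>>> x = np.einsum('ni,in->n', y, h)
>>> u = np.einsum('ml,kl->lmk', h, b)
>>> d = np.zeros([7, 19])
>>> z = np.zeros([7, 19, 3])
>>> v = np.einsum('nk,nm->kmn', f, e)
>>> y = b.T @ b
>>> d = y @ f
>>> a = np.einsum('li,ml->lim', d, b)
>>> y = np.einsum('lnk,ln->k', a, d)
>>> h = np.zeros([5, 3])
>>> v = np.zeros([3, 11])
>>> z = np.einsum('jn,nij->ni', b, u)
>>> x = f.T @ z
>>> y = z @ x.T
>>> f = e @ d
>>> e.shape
(5, 5)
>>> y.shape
(5, 7)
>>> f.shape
(5, 7)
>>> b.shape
(2, 5)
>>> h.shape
(5, 3)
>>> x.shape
(7, 19)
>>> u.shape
(5, 19, 2)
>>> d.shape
(5, 7)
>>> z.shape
(5, 19)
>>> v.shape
(3, 11)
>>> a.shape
(5, 7, 2)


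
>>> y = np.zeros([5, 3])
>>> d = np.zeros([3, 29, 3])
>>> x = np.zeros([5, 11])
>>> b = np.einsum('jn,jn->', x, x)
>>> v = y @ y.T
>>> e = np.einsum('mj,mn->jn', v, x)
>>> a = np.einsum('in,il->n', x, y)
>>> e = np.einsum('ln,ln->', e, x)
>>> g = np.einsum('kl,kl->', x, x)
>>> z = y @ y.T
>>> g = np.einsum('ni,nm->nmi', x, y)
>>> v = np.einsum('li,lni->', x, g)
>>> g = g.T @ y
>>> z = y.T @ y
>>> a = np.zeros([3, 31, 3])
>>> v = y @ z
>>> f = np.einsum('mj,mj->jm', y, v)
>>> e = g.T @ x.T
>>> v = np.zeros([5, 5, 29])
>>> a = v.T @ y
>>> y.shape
(5, 3)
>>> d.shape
(3, 29, 3)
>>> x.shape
(5, 11)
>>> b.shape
()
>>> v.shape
(5, 5, 29)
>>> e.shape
(3, 3, 5)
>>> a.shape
(29, 5, 3)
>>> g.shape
(11, 3, 3)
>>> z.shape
(3, 3)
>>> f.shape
(3, 5)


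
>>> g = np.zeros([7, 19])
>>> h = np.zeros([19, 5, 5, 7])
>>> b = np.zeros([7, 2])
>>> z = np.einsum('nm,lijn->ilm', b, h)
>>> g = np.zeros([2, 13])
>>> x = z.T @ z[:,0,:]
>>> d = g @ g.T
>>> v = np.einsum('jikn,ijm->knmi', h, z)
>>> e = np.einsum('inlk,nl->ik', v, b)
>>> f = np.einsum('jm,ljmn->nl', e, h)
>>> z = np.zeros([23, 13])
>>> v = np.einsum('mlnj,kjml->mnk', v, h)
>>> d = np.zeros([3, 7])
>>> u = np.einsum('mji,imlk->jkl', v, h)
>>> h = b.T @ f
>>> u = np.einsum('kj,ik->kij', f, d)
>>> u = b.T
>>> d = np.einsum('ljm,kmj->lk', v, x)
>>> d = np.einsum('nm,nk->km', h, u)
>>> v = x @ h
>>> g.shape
(2, 13)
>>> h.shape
(2, 19)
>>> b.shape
(7, 2)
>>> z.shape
(23, 13)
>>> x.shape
(2, 19, 2)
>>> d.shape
(7, 19)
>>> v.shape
(2, 19, 19)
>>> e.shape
(5, 5)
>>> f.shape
(7, 19)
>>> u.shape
(2, 7)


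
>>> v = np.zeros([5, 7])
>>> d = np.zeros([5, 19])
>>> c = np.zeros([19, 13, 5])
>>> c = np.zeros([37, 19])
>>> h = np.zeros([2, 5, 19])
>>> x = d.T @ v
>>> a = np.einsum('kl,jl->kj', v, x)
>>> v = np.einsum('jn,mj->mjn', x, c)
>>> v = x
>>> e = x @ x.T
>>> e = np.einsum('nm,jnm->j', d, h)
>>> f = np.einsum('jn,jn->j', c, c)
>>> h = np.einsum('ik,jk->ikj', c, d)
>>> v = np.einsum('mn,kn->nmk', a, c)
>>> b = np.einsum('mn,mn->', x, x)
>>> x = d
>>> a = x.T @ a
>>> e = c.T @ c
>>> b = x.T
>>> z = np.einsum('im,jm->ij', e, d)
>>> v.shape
(19, 5, 37)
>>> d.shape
(5, 19)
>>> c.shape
(37, 19)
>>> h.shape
(37, 19, 5)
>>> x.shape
(5, 19)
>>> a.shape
(19, 19)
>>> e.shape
(19, 19)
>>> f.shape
(37,)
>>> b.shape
(19, 5)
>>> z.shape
(19, 5)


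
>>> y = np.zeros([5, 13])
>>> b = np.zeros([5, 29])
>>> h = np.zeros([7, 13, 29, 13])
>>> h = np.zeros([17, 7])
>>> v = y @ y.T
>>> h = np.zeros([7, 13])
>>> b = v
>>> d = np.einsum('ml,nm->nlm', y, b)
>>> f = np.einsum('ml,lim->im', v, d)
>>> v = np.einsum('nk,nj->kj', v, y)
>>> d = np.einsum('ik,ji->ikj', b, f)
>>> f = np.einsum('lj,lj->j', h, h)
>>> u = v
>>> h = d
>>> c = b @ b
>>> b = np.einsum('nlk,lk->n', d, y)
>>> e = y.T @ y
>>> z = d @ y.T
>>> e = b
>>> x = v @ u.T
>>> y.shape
(5, 13)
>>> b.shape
(5,)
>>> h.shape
(5, 5, 13)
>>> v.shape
(5, 13)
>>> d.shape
(5, 5, 13)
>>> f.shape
(13,)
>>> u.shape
(5, 13)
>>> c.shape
(5, 5)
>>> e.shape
(5,)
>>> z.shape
(5, 5, 5)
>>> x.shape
(5, 5)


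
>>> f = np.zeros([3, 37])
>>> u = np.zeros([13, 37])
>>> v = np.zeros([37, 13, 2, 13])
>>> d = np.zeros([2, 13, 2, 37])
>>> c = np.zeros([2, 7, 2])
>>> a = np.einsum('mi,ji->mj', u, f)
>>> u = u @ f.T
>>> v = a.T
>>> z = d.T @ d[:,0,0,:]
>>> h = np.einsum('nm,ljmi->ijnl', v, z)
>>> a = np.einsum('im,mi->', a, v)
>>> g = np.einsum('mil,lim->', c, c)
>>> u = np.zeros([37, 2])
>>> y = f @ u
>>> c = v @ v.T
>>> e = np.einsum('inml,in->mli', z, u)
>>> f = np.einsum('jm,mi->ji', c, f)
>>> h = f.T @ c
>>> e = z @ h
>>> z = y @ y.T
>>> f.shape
(3, 37)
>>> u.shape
(37, 2)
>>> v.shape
(3, 13)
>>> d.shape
(2, 13, 2, 37)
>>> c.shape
(3, 3)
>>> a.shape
()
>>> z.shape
(3, 3)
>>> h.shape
(37, 3)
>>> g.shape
()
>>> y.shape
(3, 2)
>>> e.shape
(37, 2, 13, 3)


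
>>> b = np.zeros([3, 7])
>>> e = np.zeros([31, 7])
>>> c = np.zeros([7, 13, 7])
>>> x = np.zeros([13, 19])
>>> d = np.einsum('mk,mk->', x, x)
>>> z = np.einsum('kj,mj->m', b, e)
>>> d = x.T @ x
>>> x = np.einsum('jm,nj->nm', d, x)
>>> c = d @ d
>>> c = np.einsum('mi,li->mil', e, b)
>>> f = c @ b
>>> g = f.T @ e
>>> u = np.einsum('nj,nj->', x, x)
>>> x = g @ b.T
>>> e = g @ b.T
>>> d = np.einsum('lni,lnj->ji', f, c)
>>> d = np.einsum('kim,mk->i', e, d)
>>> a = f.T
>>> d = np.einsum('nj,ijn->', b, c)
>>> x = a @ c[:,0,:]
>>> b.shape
(3, 7)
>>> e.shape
(7, 7, 3)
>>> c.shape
(31, 7, 3)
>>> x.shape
(7, 7, 3)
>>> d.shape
()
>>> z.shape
(31,)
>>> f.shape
(31, 7, 7)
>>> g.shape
(7, 7, 7)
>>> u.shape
()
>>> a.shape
(7, 7, 31)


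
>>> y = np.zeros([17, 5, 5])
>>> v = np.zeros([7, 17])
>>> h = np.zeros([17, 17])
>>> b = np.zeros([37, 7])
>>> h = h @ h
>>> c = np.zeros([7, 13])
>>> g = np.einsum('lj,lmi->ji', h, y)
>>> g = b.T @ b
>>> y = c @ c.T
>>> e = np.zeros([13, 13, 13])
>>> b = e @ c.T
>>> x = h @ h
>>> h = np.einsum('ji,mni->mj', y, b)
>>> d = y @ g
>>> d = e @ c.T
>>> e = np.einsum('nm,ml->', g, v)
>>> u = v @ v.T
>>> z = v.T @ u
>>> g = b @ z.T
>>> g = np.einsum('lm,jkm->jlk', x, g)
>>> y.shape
(7, 7)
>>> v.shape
(7, 17)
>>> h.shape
(13, 7)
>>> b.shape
(13, 13, 7)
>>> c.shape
(7, 13)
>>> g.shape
(13, 17, 13)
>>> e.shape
()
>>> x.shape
(17, 17)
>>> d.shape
(13, 13, 7)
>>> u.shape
(7, 7)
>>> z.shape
(17, 7)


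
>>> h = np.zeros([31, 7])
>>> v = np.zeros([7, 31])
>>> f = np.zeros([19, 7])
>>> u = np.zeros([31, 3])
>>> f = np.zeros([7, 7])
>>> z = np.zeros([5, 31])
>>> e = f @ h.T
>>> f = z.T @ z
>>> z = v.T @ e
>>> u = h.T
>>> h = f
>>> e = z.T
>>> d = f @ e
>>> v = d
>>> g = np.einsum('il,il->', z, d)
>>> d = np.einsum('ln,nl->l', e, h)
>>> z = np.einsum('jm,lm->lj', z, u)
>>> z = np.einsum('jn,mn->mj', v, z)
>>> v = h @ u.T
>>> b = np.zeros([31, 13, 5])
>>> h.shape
(31, 31)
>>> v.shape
(31, 7)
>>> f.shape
(31, 31)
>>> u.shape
(7, 31)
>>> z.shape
(7, 31)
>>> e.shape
(31, 31)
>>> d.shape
(31,)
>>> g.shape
()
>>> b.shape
(31, 13, 5)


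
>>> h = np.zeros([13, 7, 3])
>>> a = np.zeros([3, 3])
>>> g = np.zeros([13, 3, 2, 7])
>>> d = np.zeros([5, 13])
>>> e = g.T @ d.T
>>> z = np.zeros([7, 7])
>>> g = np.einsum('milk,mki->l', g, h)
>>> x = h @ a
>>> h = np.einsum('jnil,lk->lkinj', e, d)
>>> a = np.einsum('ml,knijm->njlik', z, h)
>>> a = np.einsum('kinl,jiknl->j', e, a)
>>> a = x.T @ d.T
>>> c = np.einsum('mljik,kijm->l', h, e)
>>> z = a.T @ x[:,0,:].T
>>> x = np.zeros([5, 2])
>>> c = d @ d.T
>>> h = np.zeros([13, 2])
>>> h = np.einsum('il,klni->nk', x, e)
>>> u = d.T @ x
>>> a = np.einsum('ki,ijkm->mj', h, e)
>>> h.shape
(3, 7)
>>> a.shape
(5, 2)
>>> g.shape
(2,)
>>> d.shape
(5, 13)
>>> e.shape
(7, 2, 3, 5)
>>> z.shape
(5, 7, 13)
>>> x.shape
(5, 2)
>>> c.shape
(5, 5)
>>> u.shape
(13, 2)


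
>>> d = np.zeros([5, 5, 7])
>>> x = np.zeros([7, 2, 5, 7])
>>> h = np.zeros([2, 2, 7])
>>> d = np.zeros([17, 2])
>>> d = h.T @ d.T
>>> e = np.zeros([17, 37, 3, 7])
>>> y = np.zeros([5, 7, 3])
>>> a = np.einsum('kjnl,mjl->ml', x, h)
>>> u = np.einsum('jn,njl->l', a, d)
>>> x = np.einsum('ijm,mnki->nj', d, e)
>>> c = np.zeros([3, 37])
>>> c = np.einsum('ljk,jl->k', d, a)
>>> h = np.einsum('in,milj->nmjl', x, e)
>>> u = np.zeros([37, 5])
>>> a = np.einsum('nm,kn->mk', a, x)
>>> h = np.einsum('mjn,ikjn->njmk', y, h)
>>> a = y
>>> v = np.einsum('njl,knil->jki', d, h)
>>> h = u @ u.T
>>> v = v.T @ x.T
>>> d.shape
(7, 2, 17)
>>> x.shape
(37, 2)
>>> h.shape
(37, 37)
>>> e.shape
(17, 37, 3, 7)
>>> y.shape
(5, 7, 3)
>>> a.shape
(5, 7, 3)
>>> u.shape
(37, 5)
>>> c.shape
(17,)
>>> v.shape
(5, 3, 37)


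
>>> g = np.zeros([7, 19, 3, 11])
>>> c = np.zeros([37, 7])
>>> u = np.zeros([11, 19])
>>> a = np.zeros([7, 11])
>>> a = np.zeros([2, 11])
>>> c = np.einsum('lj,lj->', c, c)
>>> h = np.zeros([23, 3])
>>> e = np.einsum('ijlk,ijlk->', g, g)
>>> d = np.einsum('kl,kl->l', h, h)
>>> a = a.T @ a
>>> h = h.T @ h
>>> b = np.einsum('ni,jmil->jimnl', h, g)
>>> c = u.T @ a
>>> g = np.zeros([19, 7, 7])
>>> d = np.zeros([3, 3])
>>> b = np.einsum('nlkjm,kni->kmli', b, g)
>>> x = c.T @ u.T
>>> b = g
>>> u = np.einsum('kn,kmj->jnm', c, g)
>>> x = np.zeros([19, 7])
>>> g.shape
(19, 7, 7)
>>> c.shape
(19, 11)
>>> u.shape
(7, 11, 7)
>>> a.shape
(11, 11)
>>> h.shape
(3, 3)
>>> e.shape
()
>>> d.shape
(3, 3)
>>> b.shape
(19, 7, 7)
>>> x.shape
(19, 7)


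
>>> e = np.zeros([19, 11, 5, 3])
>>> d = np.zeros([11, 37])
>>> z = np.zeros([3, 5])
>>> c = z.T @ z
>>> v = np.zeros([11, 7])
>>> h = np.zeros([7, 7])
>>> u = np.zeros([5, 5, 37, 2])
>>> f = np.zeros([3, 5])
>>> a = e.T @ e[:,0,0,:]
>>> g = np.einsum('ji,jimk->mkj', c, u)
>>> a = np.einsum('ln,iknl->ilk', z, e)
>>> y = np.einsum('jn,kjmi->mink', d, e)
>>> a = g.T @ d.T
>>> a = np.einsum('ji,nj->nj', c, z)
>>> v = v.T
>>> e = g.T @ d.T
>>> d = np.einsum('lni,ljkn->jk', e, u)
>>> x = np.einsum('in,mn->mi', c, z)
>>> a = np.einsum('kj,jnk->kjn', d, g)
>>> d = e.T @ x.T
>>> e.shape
(5, 2, 11)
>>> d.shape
(11, 2, 3)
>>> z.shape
(3, 5)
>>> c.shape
(5, 5)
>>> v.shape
(7, 11)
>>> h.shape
(7, 7)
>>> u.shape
(5, 5, 37, 2)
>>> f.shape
(3, 5)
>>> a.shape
(5, 37, 2)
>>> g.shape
(37, 2, 5)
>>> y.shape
(5, 3, 37, 19)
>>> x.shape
(3, 5)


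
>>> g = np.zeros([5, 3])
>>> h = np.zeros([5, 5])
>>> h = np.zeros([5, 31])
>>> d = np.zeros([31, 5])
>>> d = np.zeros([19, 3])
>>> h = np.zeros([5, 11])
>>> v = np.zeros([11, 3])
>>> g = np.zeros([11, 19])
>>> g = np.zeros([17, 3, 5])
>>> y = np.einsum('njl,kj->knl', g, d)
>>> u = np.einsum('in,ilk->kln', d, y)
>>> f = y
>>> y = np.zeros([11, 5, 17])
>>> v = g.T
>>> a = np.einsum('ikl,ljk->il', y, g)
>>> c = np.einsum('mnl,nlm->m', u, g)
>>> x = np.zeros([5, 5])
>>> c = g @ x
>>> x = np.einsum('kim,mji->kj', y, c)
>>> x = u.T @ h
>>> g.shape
(17, 3, 5)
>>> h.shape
(5, 11)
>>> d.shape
(19, 3)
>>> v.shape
(5, 3, 17)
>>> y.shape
(11, 5, 17)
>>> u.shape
(5, 17, 3)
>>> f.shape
(19, 17, 5)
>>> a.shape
(11, 17)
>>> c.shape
(17, 3, 5)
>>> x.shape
(3, 17, 11)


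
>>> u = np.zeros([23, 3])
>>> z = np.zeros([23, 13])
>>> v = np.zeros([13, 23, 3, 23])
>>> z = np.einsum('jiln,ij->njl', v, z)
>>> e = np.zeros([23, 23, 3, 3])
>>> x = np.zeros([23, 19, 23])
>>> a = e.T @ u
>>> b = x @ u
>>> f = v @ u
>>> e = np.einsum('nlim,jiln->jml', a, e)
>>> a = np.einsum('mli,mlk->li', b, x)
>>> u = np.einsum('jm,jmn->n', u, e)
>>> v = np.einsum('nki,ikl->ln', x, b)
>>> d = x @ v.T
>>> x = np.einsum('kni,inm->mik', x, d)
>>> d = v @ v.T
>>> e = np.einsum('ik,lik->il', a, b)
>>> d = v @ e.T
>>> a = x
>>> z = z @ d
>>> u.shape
(3,)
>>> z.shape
(23, 13, 19)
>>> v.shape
(3, 23)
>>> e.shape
(19, 23)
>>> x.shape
(3, 23, 23)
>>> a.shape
(3, 23, 23)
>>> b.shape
(23, 19, 3)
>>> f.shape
(13, 23, 3, 3)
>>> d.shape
(3, 19)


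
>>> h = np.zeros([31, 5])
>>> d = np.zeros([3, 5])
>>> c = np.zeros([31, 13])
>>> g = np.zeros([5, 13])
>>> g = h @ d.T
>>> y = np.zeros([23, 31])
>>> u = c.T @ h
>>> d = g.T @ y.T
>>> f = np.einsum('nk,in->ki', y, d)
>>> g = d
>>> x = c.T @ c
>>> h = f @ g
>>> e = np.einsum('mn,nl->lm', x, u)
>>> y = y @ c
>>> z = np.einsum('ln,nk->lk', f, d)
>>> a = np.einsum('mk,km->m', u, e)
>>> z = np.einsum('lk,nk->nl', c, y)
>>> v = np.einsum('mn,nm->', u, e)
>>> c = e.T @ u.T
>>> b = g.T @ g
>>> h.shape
(31, 23)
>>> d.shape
(3, 23)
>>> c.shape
(13, 13)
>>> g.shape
(3, 23)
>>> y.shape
(23, 13)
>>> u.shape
(13, 5)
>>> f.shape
(31, 3)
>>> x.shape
(13, 13)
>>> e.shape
(5, 13)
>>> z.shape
(23, 31)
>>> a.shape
(13,)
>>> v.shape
()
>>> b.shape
(23, 23)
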